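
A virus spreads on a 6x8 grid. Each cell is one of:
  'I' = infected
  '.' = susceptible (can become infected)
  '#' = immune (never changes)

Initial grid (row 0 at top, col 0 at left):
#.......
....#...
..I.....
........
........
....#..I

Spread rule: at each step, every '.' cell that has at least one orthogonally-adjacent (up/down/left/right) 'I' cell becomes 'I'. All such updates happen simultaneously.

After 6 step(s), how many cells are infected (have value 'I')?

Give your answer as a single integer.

Step 0 (initial): 2 infected
Step 1: +6 new -> 8 infected
Step 2: +11 new -> 19 infected
Step 3: +12 new -> 31 infected
Step 4: +9 new -> 40 infected
Step 5: +4 new -> 44 infected
Step 6: +1 new -> 45 infected

Answer: 45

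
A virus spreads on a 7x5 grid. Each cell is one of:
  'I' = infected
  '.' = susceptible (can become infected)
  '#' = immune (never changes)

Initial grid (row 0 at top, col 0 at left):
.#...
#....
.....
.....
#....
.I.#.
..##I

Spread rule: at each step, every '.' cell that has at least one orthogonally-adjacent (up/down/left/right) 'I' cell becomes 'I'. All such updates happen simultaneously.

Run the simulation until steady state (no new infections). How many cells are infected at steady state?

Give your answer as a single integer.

Step 0 (initial): 2 infected
Step 1: +5 new -> 7 infected
Step 2: +4 new -> 11 infected
Step 3: +5 new -> 16 infected
Step 4: +5 new -> 21 infected
Step 5: +3 new -> 24 infected
Step 6: +3 new -> 27 infected
Step 7: +1 new -> 28 infected
Step 8: +0 new -> 28 infected

Answer: 28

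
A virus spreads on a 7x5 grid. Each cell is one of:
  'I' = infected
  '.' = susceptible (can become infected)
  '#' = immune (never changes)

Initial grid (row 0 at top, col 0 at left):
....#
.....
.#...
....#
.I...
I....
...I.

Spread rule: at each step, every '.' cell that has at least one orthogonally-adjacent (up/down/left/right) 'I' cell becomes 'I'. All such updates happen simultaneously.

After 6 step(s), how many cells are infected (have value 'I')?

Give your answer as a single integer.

Step 0 (initial): 3 infected
Step 1: +8 new -> 11 infected
Step 2: +6 new -> 17 infected
Step 3: +4 new -> 21 infected
Step 4: +3 new -> 24 infected
Step 5: +5 new -> 29 infected
Step 6: +3 new -> 32 infected

Answer: 32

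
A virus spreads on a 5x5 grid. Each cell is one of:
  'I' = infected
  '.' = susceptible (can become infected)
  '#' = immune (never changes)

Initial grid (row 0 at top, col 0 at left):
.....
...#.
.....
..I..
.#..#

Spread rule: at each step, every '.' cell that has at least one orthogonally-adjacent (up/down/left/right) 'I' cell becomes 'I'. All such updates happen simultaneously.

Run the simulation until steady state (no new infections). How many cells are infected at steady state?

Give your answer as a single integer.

Answer: 22

Derivation:
Step 0 (initial): 1 infected
Step 1: +4 new -> 5 infected
Step 2: +6 new -> 11 infected
Step 3: +5 new -> 16 infected
Step 4: +4 new -> 20 infected
Step 5: +2 new -> 22 infected
Step 6: +0 new -> 22 infected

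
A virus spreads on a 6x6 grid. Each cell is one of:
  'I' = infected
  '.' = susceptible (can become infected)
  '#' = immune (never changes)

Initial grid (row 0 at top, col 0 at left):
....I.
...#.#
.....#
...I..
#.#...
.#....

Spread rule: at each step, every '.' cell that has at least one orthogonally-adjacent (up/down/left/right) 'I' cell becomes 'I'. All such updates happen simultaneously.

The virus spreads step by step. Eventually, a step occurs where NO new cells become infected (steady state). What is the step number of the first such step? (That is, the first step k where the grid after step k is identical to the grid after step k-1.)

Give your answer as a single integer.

Answer: 6

Derivation:
Step 0 (initial): 2 infected
Step 1: +7 new -> 9 infected
Step 2: +7 new -> 16 infected
Step 3: +8 new -> 24 infected
Step 4: +4 new -> 28 infected
Step 5: +1 new -> 29 infected
Step 6: +0 new -> 29 infected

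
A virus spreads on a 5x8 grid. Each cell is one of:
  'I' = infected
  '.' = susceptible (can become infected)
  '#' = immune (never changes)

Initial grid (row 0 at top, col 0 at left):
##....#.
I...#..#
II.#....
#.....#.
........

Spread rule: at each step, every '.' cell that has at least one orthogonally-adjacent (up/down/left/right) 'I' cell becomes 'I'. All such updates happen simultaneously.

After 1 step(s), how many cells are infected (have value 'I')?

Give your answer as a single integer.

Step 0 (initial): 3 infected
Step 1: +3 new -> 6 infected

Answer: 6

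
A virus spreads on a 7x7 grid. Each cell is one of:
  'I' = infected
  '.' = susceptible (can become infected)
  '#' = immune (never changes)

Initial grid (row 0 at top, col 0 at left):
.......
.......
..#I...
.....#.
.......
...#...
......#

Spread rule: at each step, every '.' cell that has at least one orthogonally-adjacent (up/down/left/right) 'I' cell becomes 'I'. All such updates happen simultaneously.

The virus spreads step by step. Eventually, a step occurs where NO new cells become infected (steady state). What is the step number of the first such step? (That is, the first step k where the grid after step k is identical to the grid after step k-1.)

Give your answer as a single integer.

Answer: 8

Derivation:
Step 0 (initial): 1 infected
Step 1: +3 new -> 4 infected
Step 2: +7 new -> 11 infected
Step 3: +8 new -> 19 infected
Step 4: +11 new -> 30 infected
Step 5: +9 new -> 39 infected
Step 6: +5 new -> 44 infected
Step 7: +1 new -> 45 infected
Step 8: +0 new -> 45 infected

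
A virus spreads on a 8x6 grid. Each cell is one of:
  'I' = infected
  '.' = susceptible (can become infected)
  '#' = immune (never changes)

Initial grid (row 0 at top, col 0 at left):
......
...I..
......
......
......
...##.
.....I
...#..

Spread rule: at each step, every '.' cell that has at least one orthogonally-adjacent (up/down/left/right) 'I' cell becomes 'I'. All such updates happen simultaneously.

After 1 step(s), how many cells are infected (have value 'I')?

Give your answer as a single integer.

Answer: 9

Derivation:
Step 0 (initial): 2 infected
Step 1: +7 new -> 9 infected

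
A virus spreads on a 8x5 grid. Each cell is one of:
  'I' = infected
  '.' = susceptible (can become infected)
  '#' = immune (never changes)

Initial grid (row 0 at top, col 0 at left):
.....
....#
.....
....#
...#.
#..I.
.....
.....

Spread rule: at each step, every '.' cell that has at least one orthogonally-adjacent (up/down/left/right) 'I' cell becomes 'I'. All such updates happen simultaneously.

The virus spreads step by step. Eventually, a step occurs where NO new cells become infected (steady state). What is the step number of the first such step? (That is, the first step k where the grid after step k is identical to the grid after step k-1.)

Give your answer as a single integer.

Answer: 9

Derivation:
Step 0 (initial): 1 infected
Step 1: +3 new -> 4 infected
Step 2: +6 new -> 10 infected
Step 3: +5 new -> 15 infected
Step 4: +6 new -> 21 infected
Step 5: +5 new -> 26 infected
Step 6: +5 new -> 31 infected
Step 7: +3 new -> 34 infected
Step 8: +2 new -> 36 infected
Step 9: +0 new -> 36 infected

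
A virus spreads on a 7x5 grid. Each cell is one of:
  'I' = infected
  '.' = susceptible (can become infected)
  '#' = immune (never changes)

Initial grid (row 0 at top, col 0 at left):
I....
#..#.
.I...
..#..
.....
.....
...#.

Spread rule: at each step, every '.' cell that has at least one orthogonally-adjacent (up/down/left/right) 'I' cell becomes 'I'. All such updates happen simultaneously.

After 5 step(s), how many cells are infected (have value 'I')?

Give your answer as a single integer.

Step 0 (initial): 2 infected
Step 1: +5 new -> 7 infected
Step 2: +5 new -> 12 infected
Step 3: +6 new -> 18 infected
Step 4: +7 new -> 25 infected
Step 5: +4 new -> 29 infected

Answer: 29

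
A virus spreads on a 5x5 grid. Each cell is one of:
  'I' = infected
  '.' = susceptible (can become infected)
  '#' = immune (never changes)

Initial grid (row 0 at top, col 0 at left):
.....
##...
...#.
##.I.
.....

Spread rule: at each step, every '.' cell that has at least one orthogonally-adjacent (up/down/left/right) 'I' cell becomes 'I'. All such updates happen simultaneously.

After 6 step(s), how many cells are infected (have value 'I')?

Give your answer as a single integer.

Step 0 (initial): 1 infected
Step 1: +3 new -> 4 infected
Step 2: +4 new -> 8 infected
Step 3: +4 new -> 12 infected
Step 4: +5 new -> 17 infected
Step 5: +2 new -> 19 infected
Step 6: +1 new -> 20 infected

Answer: 20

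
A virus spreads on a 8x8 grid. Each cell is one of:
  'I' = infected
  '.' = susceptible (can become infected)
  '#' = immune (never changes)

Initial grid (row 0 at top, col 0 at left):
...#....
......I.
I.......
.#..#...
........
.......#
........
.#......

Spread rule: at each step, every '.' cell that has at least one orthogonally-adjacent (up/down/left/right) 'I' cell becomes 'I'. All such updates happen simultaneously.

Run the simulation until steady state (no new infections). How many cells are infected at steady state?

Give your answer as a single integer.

Step 0 (initial): 2 infected
Step 1: +7 new -> 9 infected
Step 2: +10 new -> 19 infected
Step 3: +12 new -> 31 infected
Step 4: +8 new -> 39 infected
Step 5: +7 new -> 46 infected
Step 6: +6 new -> 52 infected
Step 7: +5 new -> 57 infected
Step 8: +2 new -> 59 infected
Step 9: +0 new -> 59 infected

Answer: 59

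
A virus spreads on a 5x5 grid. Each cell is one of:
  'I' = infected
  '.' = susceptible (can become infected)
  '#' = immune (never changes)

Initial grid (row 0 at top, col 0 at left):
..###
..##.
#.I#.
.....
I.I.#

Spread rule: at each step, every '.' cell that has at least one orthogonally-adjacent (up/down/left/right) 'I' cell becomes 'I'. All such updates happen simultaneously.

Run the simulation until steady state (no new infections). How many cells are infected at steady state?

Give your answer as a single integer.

Answer: 17

Derivation:
Step 0 (initial): 3 infected
Step 1: +5 new -> 8 infected
Step 2: +3 new -> 11 infected
Step 3: +3 new -> 14 infected
Step 4: +2 new -> 16 infected
Step 5: +1 new -> 17 infected
Step 6: +0 new -> 17 infected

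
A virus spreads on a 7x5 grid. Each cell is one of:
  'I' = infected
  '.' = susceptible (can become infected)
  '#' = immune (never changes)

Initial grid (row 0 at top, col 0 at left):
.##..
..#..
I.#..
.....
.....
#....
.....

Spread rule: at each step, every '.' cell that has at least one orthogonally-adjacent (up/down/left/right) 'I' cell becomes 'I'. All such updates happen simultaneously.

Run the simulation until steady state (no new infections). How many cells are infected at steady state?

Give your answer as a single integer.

Step 0 (initial): 1 infected
Step 1: +3 new -> 4 infected
Step 2: +4 new -> 8 infected
Step 3: +2 new -> 10 infected
Step 4: +3 new -> 13 infected
Step 5: +5 new -> 18 infected
Step 6: +6 new -> 24 infected
Step 7: +4 new -> 28 infected
Step 8: +2 new -> 30 infected
Step 9: +0 new -> 30 infected

Answer: 30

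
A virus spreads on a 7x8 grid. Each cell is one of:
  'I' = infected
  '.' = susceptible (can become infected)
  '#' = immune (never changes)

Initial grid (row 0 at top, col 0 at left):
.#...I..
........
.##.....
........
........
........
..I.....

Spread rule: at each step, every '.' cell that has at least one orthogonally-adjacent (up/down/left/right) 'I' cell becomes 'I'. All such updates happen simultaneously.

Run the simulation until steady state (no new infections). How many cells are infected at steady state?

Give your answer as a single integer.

Answer: 53

Derivation:
Step 0 (initial): 2 infected
Step 1: +6 new -> 8 infected
Step 2: +10 new -> 18 infected
Step 3: +12 new -> 30 infected
Step 4: +12 new -> 42 infected
Step 5: +6 new -> 48 infected
Step 6: +4 new -> 52 infected
Step 7: +1 new -> 53 infected
Step 8: +0 new -> 53 infected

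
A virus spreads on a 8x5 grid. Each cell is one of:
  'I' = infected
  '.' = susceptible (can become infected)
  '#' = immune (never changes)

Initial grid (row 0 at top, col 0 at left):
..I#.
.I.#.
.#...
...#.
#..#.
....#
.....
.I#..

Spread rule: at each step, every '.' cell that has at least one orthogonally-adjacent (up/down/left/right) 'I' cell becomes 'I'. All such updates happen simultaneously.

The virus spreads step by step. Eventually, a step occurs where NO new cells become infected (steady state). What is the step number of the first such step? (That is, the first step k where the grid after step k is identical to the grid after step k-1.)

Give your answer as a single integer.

Step 0 (initial): 3 infected
Step 1: +5 new -> 8 infected
Step 2: +6 new -> 14 infected
Step 3: +7 new -> 21 infected
Step 4: +6 new -> 27 infected
Step 5: +3 new -> 30 infected
Step 6: +2 new -> 32 infected
Step 7: +0 new -> 32 infected

Answer: 7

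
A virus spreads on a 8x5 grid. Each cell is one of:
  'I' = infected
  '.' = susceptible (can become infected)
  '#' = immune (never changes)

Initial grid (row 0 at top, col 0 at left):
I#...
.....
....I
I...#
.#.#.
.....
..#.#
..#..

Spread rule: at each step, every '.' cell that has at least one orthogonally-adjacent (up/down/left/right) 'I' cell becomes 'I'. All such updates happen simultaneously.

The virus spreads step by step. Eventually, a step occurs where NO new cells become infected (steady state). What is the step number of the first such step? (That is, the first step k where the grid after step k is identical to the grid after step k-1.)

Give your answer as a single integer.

Step 0 (initial): 3 infected
Step 1: +6 new -> 9 infected
Step 2: +8 new -> 17 infected
Step 3: +5 new -> 22 infected
Step 4: +4 new -> 26 infected
Step 5: +2 new -> 28 infected
Step 6: +2 new -> 30 infected
Step 7: +2 new -> 32 infected
Step 8: +1 new -> 33 infected
Step 9: +0 new -> 33 infected

Answer: 9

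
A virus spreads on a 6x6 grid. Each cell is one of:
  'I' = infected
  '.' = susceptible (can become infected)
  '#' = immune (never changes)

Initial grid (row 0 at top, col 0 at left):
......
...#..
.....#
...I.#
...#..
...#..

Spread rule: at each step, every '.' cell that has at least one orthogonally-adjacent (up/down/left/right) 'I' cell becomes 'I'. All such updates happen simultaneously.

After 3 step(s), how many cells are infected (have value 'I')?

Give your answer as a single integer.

Answer: 17

Derivation:
Step 0 (initial): 1 infected
Step 1: +3 new -> 4 infected
Step 2: +5 new -> 9 infected
Step 3: +8 new -> 17 infected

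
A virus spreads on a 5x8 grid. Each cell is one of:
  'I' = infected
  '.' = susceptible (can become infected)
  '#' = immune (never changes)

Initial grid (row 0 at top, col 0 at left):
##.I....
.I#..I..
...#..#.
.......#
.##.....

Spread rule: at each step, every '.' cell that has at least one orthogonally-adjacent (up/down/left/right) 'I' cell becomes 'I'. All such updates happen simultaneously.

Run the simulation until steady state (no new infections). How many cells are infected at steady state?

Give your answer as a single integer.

Answer: 32

Derivation:
Step 0 (initial): 3 infected
Step 1: +9 new -> 12 infected
Step 2: +7 new -> 19 infected
Step 3: +7 new -> 26 infected
Step 4: +4 new -> 30 infected
Step 5: +2 new -> 32 infected
Step 6: +0 new -> 32 infected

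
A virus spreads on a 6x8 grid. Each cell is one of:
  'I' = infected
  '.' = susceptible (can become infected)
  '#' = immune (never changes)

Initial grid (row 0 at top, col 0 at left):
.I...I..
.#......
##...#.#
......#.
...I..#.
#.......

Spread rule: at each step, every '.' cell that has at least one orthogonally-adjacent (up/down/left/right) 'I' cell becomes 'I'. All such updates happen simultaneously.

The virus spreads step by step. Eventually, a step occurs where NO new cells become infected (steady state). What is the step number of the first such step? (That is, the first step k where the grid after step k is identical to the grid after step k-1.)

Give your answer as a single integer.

Step 0 (initial): 3 infected
Step 1: +9 new -> 12 infected
Step 2: +13 new -> 25 infected
Step 3: +10 new -> 35 infected
Step 4: +2 new -> 37 infected
Step 5: +1 new -> 38 infected
Step 6: +1 new -> 39 infected
Step 7: +1 new -> 40 infected
Step 8: +0 new -> 40 infected

Answer: 8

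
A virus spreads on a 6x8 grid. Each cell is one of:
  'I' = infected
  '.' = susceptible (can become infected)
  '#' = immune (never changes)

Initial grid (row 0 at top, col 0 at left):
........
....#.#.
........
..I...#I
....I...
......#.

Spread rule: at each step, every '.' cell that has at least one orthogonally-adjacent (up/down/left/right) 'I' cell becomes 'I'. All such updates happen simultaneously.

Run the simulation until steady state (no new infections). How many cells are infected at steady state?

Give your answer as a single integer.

Step 0 (initial): 3 infected
Step 1: +10 new -> 13 infected
Step 2: +14 new -> 27 infected
Step 3: +8 new -> 35 infected
Step 4: +6 new -> 41 infected
Step 5: +3 new -> 44 infected
Step 6: +0 new -> 44 infected

Answer: 44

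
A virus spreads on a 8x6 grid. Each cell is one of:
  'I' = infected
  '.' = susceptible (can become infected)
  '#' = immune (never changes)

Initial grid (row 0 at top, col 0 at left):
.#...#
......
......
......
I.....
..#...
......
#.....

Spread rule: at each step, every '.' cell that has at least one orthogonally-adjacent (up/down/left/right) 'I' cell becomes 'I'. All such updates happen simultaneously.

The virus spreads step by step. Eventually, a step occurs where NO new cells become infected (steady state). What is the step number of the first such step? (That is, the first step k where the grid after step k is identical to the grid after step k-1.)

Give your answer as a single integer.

Answer: 9

Derivation:
Step 0 (initial): 1 infected
Step 1: +3 new -> 4 infected
Step 2: +5 new -> 9 infected
Step 3: +5 new -> 14 infected
Step 4: +8 new -> 22 infected
Step 5: +7 new -> 29 infected
Step 6: +7 new -> 36 infected
Step 7: +5 new -> 41 infected
Step 8: +3 new -> 44 infected
Step 9: +0 new -> 44 infected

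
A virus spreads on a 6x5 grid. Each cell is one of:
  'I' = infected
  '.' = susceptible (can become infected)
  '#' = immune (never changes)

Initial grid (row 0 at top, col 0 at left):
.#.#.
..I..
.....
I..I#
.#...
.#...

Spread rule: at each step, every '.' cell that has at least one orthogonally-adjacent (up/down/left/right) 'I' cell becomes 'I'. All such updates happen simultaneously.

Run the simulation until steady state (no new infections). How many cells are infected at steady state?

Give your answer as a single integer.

Answer: 25

Derivation:
Step 0 (initial): 3 infected
Step 1: +10 new -> 13 infected
Step 2: +8 new -> 21 infected
Step 3: +4 new -> 25 infected
Step 4: +0 new -> 25 infected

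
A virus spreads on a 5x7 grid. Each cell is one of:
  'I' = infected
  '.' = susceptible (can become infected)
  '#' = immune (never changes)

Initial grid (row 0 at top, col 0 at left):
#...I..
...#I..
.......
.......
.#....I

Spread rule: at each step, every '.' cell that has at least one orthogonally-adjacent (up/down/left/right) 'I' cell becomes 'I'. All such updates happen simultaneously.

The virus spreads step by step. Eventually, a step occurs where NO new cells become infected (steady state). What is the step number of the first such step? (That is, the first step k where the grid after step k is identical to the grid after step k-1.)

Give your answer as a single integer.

Step 0 (initial): 3 infected
Step 1: +6 new -> 9 infected
Step 2: +9 new -> 18 infected
Step 3: +5 new -> 23 infected
Step 4: +4 new -> 27 infected
Step 5: +3 new -> 30 infected
Step 6: +1 new -> 31 infected
Step 7: +1 new -> 32 infected
Step 8: +0 new -> 32 infected

Answer: 8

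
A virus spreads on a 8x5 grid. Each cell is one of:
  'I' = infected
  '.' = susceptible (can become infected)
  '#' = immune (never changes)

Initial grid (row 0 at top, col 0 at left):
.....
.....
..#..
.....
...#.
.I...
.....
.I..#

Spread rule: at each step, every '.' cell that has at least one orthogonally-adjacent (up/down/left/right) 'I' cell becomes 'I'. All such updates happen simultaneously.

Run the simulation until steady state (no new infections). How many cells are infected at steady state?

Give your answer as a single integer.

Answer: 37

Derivation:
Step 0 (initial): 2 infected
Step 1: +6 new -> 8 infected
Step 2: +7 new -> 15 infected
Step 3: +5 new -> 20 infected
Step 4: +5 new -> 25 infected
Step 5: +5 new -> 30 infected
Step 6: +4 new -> 34 infected
Step 7: +2 new -> 36 infected
Step 8: +1 new -> 37 infected
Step 9: +0 new -> 37 infected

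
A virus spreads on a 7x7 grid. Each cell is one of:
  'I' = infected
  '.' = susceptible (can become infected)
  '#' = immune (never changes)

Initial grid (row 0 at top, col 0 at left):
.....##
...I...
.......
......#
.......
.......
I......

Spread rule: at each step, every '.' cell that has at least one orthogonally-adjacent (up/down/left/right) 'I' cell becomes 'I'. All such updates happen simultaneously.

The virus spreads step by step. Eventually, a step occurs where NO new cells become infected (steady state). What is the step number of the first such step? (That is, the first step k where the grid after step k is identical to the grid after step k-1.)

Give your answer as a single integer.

Step 0 (initial): 2 infected
Step 1: +6 new -> 8 infected
Step 2: +10 new -> 18 infected
Step 3: +12 new -> 30 infected
Step 4: +9 new -> 39 infected
Step 5: +3 new -> 42 infected
Step 6: +3 new -> 45 infected
Step 7: +1 new -> 46 infected
Step 8: +0 new -> 46 infected

Answer: 8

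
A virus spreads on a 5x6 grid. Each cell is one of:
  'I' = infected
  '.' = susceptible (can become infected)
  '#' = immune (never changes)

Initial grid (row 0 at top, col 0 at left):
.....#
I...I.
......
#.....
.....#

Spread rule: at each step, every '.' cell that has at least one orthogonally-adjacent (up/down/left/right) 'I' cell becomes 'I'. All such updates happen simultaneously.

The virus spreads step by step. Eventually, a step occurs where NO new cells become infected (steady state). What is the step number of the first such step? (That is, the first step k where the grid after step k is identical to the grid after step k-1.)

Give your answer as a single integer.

Answer: 6

Derivation:
Step 0 (initial): 2 infected
Step 1: +7 new -> 9 infected
Step 2: +7 new -> 16 infected
Step 3: +6 new -> 22 infected
Step 4: +3 new -> 25 infected
Step 5: +2 new -> 27 infected
Step 6: +0 new -> 27 infected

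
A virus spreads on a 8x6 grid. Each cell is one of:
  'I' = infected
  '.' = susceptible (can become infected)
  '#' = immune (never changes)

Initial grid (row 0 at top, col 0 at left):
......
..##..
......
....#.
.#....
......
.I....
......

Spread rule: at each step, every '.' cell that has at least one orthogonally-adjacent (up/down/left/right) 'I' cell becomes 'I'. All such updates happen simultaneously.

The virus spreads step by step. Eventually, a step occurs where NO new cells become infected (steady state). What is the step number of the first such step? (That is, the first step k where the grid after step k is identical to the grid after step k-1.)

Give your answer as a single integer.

Step 0 (initial): 1 infected
Step 1: +4 new -> 5 infected
Step 2: +5 new -> 10 infected
Step 3: +5 new -> 15 infected
Step 4: +6 new -> 21 infected
Step 5: +7 new -> 28 infected
Step 6: +4 new -> 32 infected
Step 7: +4 new -> 36 infected
Step 8: +3 new -> 39 infected
Step 9: +3 new -> 42 infected
Step 10: +2 new -> 44 infected
Step 11: +0 new -> 44 infected

Answer: 11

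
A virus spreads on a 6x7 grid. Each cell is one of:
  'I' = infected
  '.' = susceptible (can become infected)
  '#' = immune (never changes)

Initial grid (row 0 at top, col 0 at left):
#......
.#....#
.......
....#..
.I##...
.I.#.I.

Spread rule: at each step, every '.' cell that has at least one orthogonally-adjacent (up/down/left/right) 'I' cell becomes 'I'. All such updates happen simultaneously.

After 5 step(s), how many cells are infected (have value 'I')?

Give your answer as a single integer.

Step 0 (initial): 3 infected
Step 1: +7 new -> 10 infected
Step 2: +6 new -> 16 infected
Step 3: +5 new -> 21 infected
Step 4: +6 new -> 27 infected
Step 5: +4 new -> 31 infected

Answer: 31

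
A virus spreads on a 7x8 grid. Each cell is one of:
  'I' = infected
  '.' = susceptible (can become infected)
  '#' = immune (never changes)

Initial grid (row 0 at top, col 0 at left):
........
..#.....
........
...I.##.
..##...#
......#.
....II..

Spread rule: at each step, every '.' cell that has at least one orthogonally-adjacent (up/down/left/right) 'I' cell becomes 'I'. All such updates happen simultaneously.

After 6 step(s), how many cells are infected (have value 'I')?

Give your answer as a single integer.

Step 0 (initial): 3 infected
Step 1: +7 new -> 10 infected
Step 2: +9 new -> 19 infected
Step 3: +10 new -> 29 infected
Step 4: +9 new -> 38 infected
Step 5: +6 new -> 44 infected
Step 6: +4 new -> 48 infected

Answer: 48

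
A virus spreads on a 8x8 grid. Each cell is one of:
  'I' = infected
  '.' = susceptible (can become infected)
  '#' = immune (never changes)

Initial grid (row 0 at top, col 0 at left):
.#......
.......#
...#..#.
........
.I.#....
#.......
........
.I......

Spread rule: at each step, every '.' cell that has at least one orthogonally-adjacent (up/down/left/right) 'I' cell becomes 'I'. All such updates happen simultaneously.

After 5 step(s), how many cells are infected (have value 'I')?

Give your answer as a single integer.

Answer: 38

Derivation:
Step 0 (initial): 2 infected
Step 1: +7 new -> 9 infected
Step 2: +7 new -> 16 infected
Step 3: +7 new -> 23 infected
Step 4: +6 new -> 29 infected
Step 5: +9 new -> 38 infected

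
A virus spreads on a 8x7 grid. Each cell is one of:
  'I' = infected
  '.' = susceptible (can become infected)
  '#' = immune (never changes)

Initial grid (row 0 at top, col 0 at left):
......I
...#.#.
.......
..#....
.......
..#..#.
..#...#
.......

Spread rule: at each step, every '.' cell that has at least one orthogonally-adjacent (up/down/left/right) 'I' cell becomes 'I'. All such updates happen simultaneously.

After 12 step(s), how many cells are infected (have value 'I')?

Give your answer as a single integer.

Step 0 (initial): 1 infected
Step 1: +2 new -> 3 infected
Step 2: +2 new -> 5 infected
Step 3: +4 new -> 9 infected
Step 4: +4 new -> 13 infected
Step 5: +6 new -> 19 infected
Step 6: +5 new -> 24 infected
Step 7: +4 new -> 28 infected
Step 8: +5 new -> 33 infected
Step 9: +5 new -> 38 infected
Step 10: +4 new -> 42 infected
Step 11: +4 new -> 46 infected
Step 12: +2 new -> 48 infected

Answer: 48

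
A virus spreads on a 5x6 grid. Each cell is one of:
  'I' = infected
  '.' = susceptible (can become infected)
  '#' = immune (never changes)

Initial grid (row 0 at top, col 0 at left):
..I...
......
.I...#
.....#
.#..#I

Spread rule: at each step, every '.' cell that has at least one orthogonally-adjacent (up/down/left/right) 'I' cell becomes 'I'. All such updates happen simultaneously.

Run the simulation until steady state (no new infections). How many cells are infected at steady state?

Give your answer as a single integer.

Answer: 26

Derivation:
Step 0 (initial): 3 infected
Step 1: +7 new -> 10 infected
Step 2: +7 new -> 17 infected
Step 3: +6 new -> 23 infected
Step 4: +3 new -> 26 infected
Step 5: +0 new -> 26 infected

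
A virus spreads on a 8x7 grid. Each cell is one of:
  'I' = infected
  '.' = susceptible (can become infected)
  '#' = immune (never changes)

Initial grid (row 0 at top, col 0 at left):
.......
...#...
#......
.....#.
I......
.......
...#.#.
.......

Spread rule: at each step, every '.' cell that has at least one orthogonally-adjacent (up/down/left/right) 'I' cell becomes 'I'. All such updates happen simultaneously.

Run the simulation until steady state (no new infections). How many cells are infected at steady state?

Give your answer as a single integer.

Step 0 (initial): 1 infected
Step 1: +3 new -> 4 infected
Step 2: +4 new -> 8 infected
Step 3: +6 new -> 14 infected
Step 4: +7 new -> 21 infected
Step 5: +8 new -> 29 infected
Step 6: +7 new -> 36 infected
Step 7: +6 new -> 42 infected
Step 8: +5 new -> 47 infected
Step 9: +3 new -> 50 infected
Step 10: +1 new -> 51 infected
Step 11: +0 new -> 51 infected

Answer: 51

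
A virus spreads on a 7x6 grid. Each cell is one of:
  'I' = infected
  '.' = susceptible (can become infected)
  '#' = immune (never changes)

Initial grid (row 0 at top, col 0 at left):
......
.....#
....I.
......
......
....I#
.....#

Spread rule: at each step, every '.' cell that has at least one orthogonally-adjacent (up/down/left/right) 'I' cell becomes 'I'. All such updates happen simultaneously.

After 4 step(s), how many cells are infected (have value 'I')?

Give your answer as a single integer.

Step 0 (initial): 2 infected
Step 1: +7 new -> 9 infected
Step 2: +9 new -> 18 infected
Step 3: +8 new -> 26 infected
Step 4: +7 new -> 33 infected

Answer: 33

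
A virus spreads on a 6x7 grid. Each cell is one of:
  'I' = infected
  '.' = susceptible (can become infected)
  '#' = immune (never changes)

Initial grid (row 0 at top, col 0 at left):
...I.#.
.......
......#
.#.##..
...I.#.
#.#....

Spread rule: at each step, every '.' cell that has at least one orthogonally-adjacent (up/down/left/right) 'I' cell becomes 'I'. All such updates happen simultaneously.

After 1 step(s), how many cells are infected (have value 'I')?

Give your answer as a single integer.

Answer: 8

Derivation:
Step 0 (initial): 2 infected
Step 1: +6 new -> 8 infected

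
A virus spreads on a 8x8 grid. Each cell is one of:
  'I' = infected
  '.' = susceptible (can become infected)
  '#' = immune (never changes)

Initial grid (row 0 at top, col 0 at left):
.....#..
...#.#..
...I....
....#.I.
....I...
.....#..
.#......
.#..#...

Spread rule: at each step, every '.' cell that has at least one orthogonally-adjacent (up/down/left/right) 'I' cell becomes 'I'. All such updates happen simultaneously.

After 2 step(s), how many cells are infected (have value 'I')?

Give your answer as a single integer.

Answer: 25

Derivation:
Step 0 (initial): 3 infected
Step 1: +10 new -> 13 infected
Step 2: +12 new -> 25 infected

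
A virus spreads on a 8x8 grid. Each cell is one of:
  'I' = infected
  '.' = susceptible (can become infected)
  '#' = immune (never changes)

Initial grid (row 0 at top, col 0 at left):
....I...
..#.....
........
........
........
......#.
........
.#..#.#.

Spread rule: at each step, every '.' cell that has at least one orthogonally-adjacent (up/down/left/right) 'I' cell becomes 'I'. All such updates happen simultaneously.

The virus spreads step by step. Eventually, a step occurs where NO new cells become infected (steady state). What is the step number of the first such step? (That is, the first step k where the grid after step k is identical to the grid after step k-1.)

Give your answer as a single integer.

Answer: 12

Derivation:
Step 0 (initial): 1 infected
Step 1: +3 new -> 4 infected
Step 2: +5 new -> 9 infected
Step 3: +6 new -> 15 infected
Step 4: +8 new -> 23 infected
Step 5: +8 new -> 31 infected
Step 6: +8 new -> 39 infected
Step 7: +6 new -> 45 infected
Step 8: +7 new -> 52 infected
Step 9: +4 new -> 56 infected
Step 10: +2 new -> 58 infected
Step 11: +1 new -> 59 infected
Step 12: +0 new -> 59 infected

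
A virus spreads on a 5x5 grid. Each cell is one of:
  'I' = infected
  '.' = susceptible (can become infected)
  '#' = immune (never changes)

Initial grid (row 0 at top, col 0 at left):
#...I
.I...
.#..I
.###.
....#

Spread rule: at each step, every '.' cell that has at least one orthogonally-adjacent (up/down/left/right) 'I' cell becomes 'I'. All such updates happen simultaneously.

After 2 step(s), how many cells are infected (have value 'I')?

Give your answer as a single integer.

Answer: 14

Derivation:
Step 0 (initial): 3 infected
Step 1: +7 new -> 10 infected
Step 2: +4 new -> 14 infected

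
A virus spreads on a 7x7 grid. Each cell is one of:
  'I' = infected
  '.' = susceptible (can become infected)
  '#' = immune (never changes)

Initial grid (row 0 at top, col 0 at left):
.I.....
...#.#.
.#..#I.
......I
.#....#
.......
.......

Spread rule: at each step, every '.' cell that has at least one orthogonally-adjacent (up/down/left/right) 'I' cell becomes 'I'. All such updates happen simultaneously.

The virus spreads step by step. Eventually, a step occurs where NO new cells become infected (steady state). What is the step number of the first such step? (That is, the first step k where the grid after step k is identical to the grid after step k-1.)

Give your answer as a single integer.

Step 0 (initial): 3 infected
Step 1: +5 new -> 8 infected
Step 2: +6 new -> 14 infected
Step 3: +7 new -> 21 infected
Step 4: +9 new -> 30 infected
Step 5: +6 new -> 36 infected
Step 6: +3 new -> 39 infected
Step 7: +3 new -> 42 infected
Step 8: +1 new -> 43 infected
Step 9: +0 new -> 43 infected

Answer: 9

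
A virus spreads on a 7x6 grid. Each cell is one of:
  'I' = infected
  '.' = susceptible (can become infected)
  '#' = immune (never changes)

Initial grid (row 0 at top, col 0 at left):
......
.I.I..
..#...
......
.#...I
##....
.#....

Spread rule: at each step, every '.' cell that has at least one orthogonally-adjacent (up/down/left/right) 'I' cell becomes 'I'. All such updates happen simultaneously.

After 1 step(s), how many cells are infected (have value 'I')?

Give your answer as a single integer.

Step 0 (initial): 3 infected
Step 1: +10 new -> 13 infected

Answer: 13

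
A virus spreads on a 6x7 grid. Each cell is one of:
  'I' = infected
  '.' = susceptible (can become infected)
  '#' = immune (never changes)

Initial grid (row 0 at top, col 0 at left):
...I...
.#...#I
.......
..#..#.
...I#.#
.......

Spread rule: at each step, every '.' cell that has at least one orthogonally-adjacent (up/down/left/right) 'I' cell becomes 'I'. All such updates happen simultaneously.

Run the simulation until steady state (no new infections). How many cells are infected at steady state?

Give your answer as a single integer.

Step 0 (initial): 3 infected
Step 1: +8 new -> 11 infected
Step 2: +11 new -> 22 infected
Step 3: +7 new -> 29 infected
Step 4: +6 new -> 35 infected
Step 5: +1 new -> 36 infected
Step 6: +0 new -> 36 infected

Answer: 36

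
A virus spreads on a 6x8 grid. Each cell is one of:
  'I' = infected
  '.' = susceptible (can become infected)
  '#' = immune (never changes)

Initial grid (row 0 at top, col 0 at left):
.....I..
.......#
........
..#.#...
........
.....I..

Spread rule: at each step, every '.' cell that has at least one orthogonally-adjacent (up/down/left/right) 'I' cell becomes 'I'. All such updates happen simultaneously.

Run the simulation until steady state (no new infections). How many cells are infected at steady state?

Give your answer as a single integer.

Step 0 (initial): 2 infected
Step 1: +6 new -> 8 infected
Step 2: +10 new -> 18 infected
Step 3: +8 new -> 26 infected
Step 4: +8 new -> 34 infected
Step 5: +5 new -> 39 infected
Step 6: +4 new -> 43 infected
Step 7: +2 new -> 45 infected
Step 8: +0 new -> 45 infected

Answer: 45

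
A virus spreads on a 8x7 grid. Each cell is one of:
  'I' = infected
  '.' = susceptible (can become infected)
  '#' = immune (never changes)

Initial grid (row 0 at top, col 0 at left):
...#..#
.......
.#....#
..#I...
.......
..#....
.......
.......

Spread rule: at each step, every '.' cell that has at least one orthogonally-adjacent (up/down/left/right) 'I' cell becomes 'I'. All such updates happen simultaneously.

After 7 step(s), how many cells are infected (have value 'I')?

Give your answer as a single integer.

Step 0 (initial): 1 infected
Step 1: +3 new -> 4 infected
Step 2: +7 new -> 11 infected
Step 3: +8 new -> 19 infected
Step 4: +12 new -> 31 infected
Step 5: +11 new -> 42 infected
Step 6: +6 new -> 48 infected
Step 7: +2 new -> 50 infected

Answer: 50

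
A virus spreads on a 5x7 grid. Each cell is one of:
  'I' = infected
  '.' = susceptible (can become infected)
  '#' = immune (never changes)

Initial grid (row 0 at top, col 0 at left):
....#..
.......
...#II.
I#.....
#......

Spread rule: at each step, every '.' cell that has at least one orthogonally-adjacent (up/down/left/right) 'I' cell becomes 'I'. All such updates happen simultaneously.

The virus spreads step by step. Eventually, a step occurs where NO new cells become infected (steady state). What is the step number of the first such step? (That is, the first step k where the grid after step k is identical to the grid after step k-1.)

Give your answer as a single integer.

Answer: 6

Derivation:
Step 0 (initial): 3 infected
Step 1: +6 new -> 9 infected
Step 2: +9 new -> 18 infected
Step 3: +9 new -> 27 infected
Step 4: +3 new -> 30 infected
Step 5: +1 new -> 31 infected
Step 6: +0 new -> 31 infected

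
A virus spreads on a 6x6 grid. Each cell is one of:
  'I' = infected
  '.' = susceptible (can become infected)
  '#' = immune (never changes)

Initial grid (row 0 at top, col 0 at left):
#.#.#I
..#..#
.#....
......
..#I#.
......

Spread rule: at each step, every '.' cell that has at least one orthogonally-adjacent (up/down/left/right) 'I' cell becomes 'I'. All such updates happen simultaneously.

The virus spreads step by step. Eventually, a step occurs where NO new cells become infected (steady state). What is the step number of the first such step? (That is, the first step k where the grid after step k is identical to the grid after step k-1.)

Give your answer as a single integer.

Answer: 9

Derivation:
Step 0 (initial): 2 infected
Step 1: +2 new -> 4 infected
Step 2: +5 new -> 9 infected
Step 3: +7 new -> 16 infected
Step 4: +7 new -> 23 infected
Step 5: +2 new -> 25 infected
Step 6: +1 new -> 26 infected
Step 7: +1 new -> 27 infected
Step 8: +1 new -> 28 infected
Step 9: +0 new -> 28 infected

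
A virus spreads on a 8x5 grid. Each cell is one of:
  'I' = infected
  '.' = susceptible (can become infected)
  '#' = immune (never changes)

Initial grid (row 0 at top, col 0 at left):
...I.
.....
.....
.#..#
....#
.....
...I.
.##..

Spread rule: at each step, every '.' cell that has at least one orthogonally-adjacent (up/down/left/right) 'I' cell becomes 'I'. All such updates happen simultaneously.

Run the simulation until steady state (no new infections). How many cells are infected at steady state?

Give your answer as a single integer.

Answer: 35

Derivation:
Step 0 (initial): 2 infected
Step 1: +7 new -> 9 infected
Step 2: +9 new -> 18 infected
Step 3: +8 new -> 26 infected
Step 4: +6 new -> 32 infected
Step 5: +2 new -> 34 infected
Step 6: +1 new -> 35 infected
Step 7: +0 new -> 35 infected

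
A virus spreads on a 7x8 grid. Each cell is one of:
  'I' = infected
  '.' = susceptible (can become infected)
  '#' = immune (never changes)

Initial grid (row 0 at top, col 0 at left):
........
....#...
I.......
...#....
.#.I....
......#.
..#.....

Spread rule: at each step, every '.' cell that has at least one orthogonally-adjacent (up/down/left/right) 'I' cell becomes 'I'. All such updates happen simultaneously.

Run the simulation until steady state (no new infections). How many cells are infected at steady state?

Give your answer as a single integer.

Step 0 (initial): 2 infected
Step 1: +6 new -> 8 infected
Step 2: +11 new -> 19 infected
Step 3: +10 new -> 29 infected
Step 4: +8 new -> 37 infected
Step 5: +6 new -> 43 infected
Step 6: +5 new -> 48 infected
Step 7: +2 new -> 50 infected
Step 8: +1 new -> 51 infected
Step 9: +0 new -> 51 infected

Answer: 51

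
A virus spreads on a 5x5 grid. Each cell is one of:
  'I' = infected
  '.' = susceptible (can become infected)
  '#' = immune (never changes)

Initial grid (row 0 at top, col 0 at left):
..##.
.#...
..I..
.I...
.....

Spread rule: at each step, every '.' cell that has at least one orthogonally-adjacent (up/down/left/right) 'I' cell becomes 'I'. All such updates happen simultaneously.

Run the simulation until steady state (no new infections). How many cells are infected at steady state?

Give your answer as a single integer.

Step 0 (initial): 2 infected
Step 1: +6 new -> 8 infected
Step 2: +6 new -> 14 infected
Step 3: +4 new -> 18 infected
Step 4: +3 new -> 21 infected
Step 5: +1 new -> 22 infected
Step 6: +0 new -> 22 infected

Answer: 22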